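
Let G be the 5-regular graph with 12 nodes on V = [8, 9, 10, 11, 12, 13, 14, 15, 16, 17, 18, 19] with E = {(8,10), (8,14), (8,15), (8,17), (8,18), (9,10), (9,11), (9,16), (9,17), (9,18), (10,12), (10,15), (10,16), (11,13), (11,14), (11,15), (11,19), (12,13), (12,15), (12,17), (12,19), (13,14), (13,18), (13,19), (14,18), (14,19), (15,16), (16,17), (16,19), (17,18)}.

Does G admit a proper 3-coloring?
No, G is not 3-colorable

The clique on vertices [11, 13, 14, 19] has size 4 > 3, so it alone needs 4 colors.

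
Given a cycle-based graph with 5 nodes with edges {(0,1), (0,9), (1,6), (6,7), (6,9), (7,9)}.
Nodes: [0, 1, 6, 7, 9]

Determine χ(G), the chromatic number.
χ(G) = 3

Clique number ω(G) = 3 (lower bound: χ ≥ ω).
The clique on [6, 7, 9] has size 3, forcing χ ≥ 3, and the coloring below uses 3 colors, so χ(G) = 3.
A valid 3-coloring: color 1: [1, 9]; color 2: [0, 6]; color 3: [7].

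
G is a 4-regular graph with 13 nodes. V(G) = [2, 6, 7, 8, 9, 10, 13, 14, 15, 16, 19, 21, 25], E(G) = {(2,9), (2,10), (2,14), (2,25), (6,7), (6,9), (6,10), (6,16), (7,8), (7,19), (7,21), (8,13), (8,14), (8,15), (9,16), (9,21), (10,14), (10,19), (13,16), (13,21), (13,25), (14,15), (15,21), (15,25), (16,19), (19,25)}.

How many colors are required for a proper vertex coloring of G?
Clique number ω(G) = 3 (lower bound: χ ≥ ω).
The clique on [2, 10, 14] has size 3, forcing χ ≥ 3, and the coloring below uses 3 colors, so χ(G) = 3.
A valid 3-coloring: color 1: [7, 9, 10, 13, 15]; color 2: [14, 16, 21, 25]; color 3: [2, 6, 8, 19].

χ(G) = 3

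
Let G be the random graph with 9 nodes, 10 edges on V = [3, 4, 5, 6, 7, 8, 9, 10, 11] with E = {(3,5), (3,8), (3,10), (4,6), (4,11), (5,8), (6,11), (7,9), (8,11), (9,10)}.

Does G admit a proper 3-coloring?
A valid 3-coloring: color 1: [4, 7, 8, 10]; color 2: [3, 9, 11]; color 3: [5, 6].
(χ(G) = 3 ≤ 3.)

Yes, G is 3-colorable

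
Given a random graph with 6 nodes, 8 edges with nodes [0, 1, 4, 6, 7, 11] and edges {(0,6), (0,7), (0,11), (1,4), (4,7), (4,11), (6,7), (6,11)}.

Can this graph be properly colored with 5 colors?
Yes, G is 5-colorable

A valid 5-coloring: color 1: [1, 7, 11]; color 2: [0, 4]; color 3: [6].
(χ(G) = 3 ≤ 5.)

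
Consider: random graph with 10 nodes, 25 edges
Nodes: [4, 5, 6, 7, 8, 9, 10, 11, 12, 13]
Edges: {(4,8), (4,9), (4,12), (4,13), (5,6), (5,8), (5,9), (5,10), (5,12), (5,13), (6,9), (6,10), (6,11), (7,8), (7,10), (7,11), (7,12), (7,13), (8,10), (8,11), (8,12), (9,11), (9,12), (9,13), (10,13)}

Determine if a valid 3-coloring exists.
Odd cycle [8, 10, 13, 9, 12] needs 3 colors (χ ≥ 3).
Vertex 5 is adjacent to every vertex of [8, 9, 10, 12, 13], which already need 3 colors among themselves, so 5 needs a new color (χ ≥ 4).
Hence χ(G) ≥ 4 > 3, so no proper 3-coloring exists.

No, G is not 3-colorable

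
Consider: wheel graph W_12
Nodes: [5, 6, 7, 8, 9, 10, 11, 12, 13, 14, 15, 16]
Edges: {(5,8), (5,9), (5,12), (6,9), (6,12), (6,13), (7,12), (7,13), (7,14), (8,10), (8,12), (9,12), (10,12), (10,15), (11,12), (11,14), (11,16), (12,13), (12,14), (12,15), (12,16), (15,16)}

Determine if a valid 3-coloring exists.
Odd cycle [10, 15, 16, 11, 14, 7, 13, 6, 9, 5, 8] needs 3 colors (χ ≥ 3).
Vertex 12 is adjacent to every vertex of [5, 6, 7, 8, 9, 10, 11, 13, 14, 15, 16], which already need 3 colors among themselves, so 12 needs a new color (χ ≥ 4).
Hence χ(G) ≥ 4 > 3, so no proper 3-coloring exists.

No, G is not 3-colorable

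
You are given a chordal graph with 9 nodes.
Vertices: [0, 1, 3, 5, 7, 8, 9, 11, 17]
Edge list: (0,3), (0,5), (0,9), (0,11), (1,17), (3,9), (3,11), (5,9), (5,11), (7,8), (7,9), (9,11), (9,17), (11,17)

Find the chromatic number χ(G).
χ(G) = 4

Clique number ω(G) = 4 (lower bound: χ ≥ ω).
The clique on [0, 3, 9, 11] has size 4, forcing χ ≥ 4, and the coloring below uses 4 colors, so χ(G) = 4.
A valid 4-coloring: color 1: [1, 8, 9]; color 2: [7, 11]; color 3: [0, 17]; color 4: [3, 5].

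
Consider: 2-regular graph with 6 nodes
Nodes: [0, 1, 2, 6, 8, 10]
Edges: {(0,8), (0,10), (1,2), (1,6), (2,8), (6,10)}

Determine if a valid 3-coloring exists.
Yes, G is 3-colorable

A valid 3-coloring: color 1: [1, 8, 10]; color 2: [0, 2, 6].
(χ(G) = 2 ≤ 3.)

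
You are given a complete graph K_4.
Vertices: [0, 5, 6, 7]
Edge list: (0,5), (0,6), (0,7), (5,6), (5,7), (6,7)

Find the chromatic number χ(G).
Clique number ω(G) = 4 (lower bound: χ ≥ ω).
The clique on [0, 5, 6, 7] has size 4, forcing χ ≥ 4, and the coloring below uses 4 colors, so χ(G) = 4.
A valid 4-coloring: color 1: [6]; color 2: [5]; color 3: [7]; color 4: [0].

χ(G) = 4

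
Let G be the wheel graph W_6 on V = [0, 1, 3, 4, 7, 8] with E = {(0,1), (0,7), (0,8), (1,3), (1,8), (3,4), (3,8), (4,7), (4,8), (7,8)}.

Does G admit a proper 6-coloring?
Yes, G is 6-colorable

A valid 6-coloring: color 1: [8]; color 2: [1, 4]; color 3: [3, 7]; color 4: [0].
(χ(G) = 4 ≤ 6.)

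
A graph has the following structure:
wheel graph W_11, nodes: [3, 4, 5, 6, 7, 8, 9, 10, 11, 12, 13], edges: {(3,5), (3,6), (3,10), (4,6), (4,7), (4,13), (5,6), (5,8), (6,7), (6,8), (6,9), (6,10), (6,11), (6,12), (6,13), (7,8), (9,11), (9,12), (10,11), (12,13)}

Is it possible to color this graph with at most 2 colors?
The clique on vertices [3, 6, 10] has size 3 > 2, so it alone needs 3 colors.

No, G is not 2-colorable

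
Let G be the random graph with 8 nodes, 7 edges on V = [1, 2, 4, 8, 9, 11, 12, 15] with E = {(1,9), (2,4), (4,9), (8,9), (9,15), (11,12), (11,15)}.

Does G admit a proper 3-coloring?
A valid 3-coloring: color 1: [2, 9, 11]; color 2: [1, 4, 8, 12, 15].
(χ(G) = 2 ≤ 3.)

Yes, G is 3-colorable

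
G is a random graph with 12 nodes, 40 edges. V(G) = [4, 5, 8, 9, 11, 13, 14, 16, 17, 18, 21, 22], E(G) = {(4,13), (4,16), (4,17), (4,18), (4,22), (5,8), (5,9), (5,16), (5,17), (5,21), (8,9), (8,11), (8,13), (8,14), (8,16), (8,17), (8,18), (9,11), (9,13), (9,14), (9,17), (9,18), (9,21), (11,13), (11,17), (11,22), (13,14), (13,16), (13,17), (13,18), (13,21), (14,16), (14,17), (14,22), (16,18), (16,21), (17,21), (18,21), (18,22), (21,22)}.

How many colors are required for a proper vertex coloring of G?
χ(G) = 5

Clique number ω(G) = 5 (lower bound: χ ≥ ω).
The clique on [8, 9, 11, 13, 17] has size 5, forcing χ ≥ 5, and the coloring below uses 5 colors, so χ(G) = 5.
A valid 5-coloring: color 1: [5, 13, 22]; color 2: [4, 8, 21]; color 3: [16, 17]; color 4: [9]; color 5: [11, 14, 18].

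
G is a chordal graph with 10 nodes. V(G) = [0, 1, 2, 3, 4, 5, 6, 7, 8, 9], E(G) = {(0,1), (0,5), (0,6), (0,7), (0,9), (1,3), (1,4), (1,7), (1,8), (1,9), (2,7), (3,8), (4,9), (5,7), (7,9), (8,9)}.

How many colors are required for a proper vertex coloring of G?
Clique number ω(G) = 4 (lower bound: χ ≥ ω).
The clique on [0, 1, 7, 9] has size 4, forcing χ ≥ 4, and the coloring below uses 4 colors, so χ(G) = 4.
A valid 4-coloring: color 1: [1, 2, 5, 6]; color 2: [3, 9]; color 3: [4, 7, 8]; color 4: [0].

χ(G) = 4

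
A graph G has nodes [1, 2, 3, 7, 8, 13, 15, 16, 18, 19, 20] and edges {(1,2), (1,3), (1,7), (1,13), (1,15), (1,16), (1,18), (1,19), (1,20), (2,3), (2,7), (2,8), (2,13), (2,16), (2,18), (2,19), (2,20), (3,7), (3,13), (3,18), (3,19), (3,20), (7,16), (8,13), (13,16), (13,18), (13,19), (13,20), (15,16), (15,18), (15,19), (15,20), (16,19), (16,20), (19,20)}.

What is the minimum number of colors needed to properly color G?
χ(G) = 6

Clique number ω(G) = 6 (lower bound: χ ≥ ω).
The clique on [1, 2, 13, 16, 19, 20] has size 6, forcing χ ≥ 6, and the coloring below uses 6 colors, so χ(G) = 6.
A valid 6-coloring: color 1: [2, 15]; color 2: [1, 8]; color 3: [7, 13]; color 4: [3, 16]; color 5: [18, 19]; color 6: [20].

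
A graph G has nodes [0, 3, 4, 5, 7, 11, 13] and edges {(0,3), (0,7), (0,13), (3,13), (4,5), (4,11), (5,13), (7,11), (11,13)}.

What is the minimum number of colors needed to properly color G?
Clique number ω(G) = 3 (lower bound: χ ≥ ω).
The clique on [0, 3, 13] has size 3, forcing χ ≥ 3, and the coloring below uses 3 colors, so χ(G) = 3.
A valid 3-coloring: color 1: [4, 7, 13]; color 2: [0, 5, 11]; color 3: [3].

χ(G) = 3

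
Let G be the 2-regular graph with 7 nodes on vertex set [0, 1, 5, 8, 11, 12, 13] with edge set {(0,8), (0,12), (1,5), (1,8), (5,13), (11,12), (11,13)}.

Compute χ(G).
Clique number ω(G) = 2 (lower bound: χ ≥ ω).
Odd cycle [1, 8, 0, 12, 11, 13, 5] needs 3 colors (χ ≥ 3).
The coloring below uses 3 colors, so χ(G) = 3.
A valid 3-coloring: color 1: [1, 12, 13]; color 2: [5, 8, 11]; color 3: [0].

χ(G) = 3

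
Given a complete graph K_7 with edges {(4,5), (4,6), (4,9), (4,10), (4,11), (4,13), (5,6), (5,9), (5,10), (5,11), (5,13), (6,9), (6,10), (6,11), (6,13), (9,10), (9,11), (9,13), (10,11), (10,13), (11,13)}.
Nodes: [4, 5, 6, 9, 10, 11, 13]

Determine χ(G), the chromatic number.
χ(G) = 7

Clique number ω(G) = 7 (lower bound: χ ≥ ω).
The clique on [4, 5, 6, 9, 10, 11, 13] has size 7, forcing χ ≥ 7, and the coloring below uses 7 colors, so χ(G) = 7.
A valid 7-coloring: color 1: [11]; color 2: [4]; color 3: [13]; color 4: [6]; color 5: [5]; color 6: [10]; color 7: [9].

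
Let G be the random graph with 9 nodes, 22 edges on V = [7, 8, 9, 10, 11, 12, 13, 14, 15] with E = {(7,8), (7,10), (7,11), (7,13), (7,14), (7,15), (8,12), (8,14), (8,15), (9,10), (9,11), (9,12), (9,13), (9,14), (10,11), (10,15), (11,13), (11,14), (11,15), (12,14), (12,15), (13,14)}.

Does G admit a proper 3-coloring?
No, G is not 3-colorable

The clique on vertices [9, 11, 13, 14] has size 4 > 3, so it alone needs 4 colors.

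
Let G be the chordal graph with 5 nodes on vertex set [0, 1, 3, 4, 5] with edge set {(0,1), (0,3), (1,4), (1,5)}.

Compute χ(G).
χ(G) = 2

Clique number ω(G) = 2 (lower bound: χ ≥ ω).
The graph is bipartite (no odd cycle), so 2 colors suffice: χ(G) = 2.
A valid 2-coloring: color 1: [1, 3]; color 2: [0, 4, 5].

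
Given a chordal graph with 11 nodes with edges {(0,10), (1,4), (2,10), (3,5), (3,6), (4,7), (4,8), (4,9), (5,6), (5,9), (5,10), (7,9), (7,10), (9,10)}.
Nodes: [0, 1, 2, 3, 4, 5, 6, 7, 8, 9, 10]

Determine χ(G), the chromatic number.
χ(G) = 3

Clique number ω(G) = 3 (lower bound: χ ≥ ω).
The clique on [3, 5, 6] has size 3, forcing χ ≥ 3, and the coloring below uses 3 colors, so χ(G) = 3.
A valid 3-coloring: color 1: [3, 4, 10]; color 2: [0, 1, 2, 5, 7, 8]; color 3: [6, 9].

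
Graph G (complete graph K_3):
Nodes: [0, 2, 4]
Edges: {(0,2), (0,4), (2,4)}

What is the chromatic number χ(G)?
Clique number ω(G) = 3 (lower bound: χ ≥ ω).
The clique on [0, 2, 4] has size 3, forcing χ ≥ 3, and the coloring below uses 3 colors, so χ(G) = 3.
A valid 3-coloring: color 1: [2]; color 2: [4]; color 3: [0].

χ(G) = 3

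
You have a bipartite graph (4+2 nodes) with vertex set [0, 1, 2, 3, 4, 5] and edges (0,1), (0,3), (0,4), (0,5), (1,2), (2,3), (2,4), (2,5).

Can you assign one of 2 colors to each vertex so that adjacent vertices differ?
A valid 2-coloring: color 1: [0, 2]; color 2: [1, 3, 4, 5].
(χ(G) = 2 ≤ 2.)

Yes, G is 2-colorable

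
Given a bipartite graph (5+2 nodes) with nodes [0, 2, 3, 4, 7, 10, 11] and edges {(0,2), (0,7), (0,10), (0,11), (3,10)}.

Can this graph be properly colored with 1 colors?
Edge (0,11) forces its endpoints to differ, so 1 color is not enough.

No, G is not 1-colorable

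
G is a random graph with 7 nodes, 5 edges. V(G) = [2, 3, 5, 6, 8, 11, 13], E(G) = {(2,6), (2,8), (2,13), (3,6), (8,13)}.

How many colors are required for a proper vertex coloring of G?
Clique number ω(G) = 3 (lower bound: χ ≥ ω).
The clique on [2, 8, 13] has size 3, forcing χ ≥ 3, and the coloring below uses 3 colors, so χ(G) = 3.
A valid 3-coloring: color 1: [2, 3, 5, 11]; color 2: [6, 8]; color 3: [13].

χ(G) = 3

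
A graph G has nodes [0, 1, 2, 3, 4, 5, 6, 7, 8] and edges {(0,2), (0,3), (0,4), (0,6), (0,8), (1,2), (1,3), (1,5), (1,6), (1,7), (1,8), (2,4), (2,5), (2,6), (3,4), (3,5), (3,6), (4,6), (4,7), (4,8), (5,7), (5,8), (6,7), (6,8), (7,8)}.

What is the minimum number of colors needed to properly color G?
χ(G) = 4

Clique number ω(G) = 4 (lower bound: χ ≥ ω).
The clique on [1, 5, 7, 8] has size 4, forcing χ ≥ 4, and the coloring below uses 4 colors, so χ(G) = 4.
A valid 4-coloring: color 1: [5, 6]; color 2: [1, 4]; color 3: [2, 3, 8]; color 4: [0, 7].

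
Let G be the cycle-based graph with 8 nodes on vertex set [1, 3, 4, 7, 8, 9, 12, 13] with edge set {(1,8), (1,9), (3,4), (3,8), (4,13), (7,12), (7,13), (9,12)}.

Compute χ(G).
Clique number ω(G) = 2 (lower bound: χ ≥ ω).
The graph is bipartite (no odd cycle), so 2 colors suffice: χ(G) = 2.
A valid 2-coloring: color 1: [4, 7, 8, 9]; color 2: [1, 3, 12, 13].

χ(G) = 2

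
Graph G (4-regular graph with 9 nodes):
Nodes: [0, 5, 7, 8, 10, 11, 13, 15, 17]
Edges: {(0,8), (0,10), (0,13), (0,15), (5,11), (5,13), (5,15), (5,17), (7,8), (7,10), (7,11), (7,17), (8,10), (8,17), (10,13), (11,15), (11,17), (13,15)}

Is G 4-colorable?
Yes, G is 4-colorable

A valid 4-coloring: color 1: [8, 11, 13]; color 2: [0, 5, 7]; color 3: [10, 15, 17].
(χ(G) = 3 ≤ 4.)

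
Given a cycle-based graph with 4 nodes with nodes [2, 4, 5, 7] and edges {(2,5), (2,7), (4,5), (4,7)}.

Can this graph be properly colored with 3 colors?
A valid 3-coloring: color 1: [5, 7]; color 2: [2, 4].
(χ(G) = 2 ≤ 3.)

Yes, G is 3-colorable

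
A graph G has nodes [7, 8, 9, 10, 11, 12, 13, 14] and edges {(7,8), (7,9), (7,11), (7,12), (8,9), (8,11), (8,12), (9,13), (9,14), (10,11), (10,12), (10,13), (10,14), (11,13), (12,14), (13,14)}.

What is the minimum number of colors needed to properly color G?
Clique number ω(G) = 3 (lower bound: χ ≥ ω).
Suppose a proper 3-coloring c exists. The clique [7, 8, 9] takes 3 distinct colors; by symmetry let c(7) = 1, c(8) = 2, c(9) = 3.
- Vertex 11: neighbors [7, 8] already have colors [1, 2] ⇒ c(11) = 3.
- Vertex 12: neighbors [7, 8] already have colors [1, 2] ⇒ c(12) = 3.
- Vertex 10: neighbors [11] already have colors [3]; try each remaining color.
- Case c(10) = 1:
  - Vertex 13: neighbors [10, 9] already have colors [1, 3] ⇒ c(13) = 2.
  - Vertex 14: neighbors [10, 13, 9] already have colors [1, 2, 3] — all 3 colors blocked. Contradiction.
- Case c(10) = 2:
  - Vertex 13: neighbors [10, 9] already have colors [2, 3] ⇒ c(13) = 1.
  - Vertex 14: neighbors [13, 10, 9] already have colors [1, 2, 3] — all 3 colors blocked. Contradiction.
Every case ends in a contradiction, so G has no proper 3-coloring (χ ≥ 4).
The coloring below uses 4 colors, so χ(G) = 4.
A valid 4-coloring: color 1: [9, 11, 12]; color 2: [7, 10]; color 3: [8, 13]; color 4: [14].

χ(G) = 4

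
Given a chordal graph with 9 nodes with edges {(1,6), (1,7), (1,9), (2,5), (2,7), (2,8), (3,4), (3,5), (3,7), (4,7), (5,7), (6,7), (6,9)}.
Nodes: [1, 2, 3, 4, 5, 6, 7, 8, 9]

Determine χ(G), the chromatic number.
Clique number ω(G) = 3 (lower bound: χ ≥ ω).
The clique on [1, 6, 9] has size 3, forcing χ ≥ 3, and the coloring below uses 3 colors, so χ(G) = 3.
A valid 3-coloring: color 1: [7, 8, 9]; color 2: [4, 5, 6]; color 3: [1, 2, 3].

χ(G) = 3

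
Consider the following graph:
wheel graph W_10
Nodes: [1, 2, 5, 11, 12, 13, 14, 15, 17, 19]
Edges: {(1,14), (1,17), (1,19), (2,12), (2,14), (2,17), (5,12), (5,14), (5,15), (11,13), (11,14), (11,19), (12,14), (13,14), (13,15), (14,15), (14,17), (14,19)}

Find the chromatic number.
χ(G) = 4

Clique number ω(G) = 3 (lower bound: χ ≥ ω).
Odd cycle [13, 11, 19, 1, 17, 2, 12, 5, 15] needs 3 colors (χ ≥ 3).
Vertex 14 is adjacent to every vertex of [1, 2, 5, 11, 12, 13, 15, 17, 19], which already need 3 colors among themselves, so 14 needs a new color (χ ≥ 4).
The coloring below uses 4 colors, so χ(G) = 4.
A valid 4-coloring: color 1: [14]; color 2: [5, 13, 17, 19]; color 3: [1, 2, 11, 15]; color 4: [12].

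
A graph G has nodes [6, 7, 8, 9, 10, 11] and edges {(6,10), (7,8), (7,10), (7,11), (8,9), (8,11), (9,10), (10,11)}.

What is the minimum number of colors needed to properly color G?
χ(G) = 3

Clique number ω(G) = 3 (lower bound: χ ≥ ω).
The clique on [7, 8, 11] has size 3, forcing χ ≥ 3, and the coloring below uses 3 colors, so χ(G) = 3.
A valid 3-coloring: color 1: [8, 10]; color 2: [6, 9, 11]; color 3: [7].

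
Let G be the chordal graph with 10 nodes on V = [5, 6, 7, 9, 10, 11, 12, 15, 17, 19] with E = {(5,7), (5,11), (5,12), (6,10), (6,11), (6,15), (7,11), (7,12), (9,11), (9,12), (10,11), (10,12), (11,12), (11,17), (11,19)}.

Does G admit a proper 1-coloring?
No, G is not 1-colorable

The clique on vertices [5, 7, 11, 12] has size 4 > 1, so it alone needs 4 colors.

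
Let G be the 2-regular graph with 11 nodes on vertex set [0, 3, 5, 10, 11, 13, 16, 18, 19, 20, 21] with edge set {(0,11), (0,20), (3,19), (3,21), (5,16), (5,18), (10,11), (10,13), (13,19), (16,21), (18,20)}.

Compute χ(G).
χ(G) = 3

Clique number ω(G) = 2 (lower bound: χ ≥ ω).
Odd cycle [0, 11, 10, 13, 19, 3, 21, 16, 5, 18, 20] needs 3 colors (χ ≥ 3).
The coloring below uses 3 colors, so χ(G) = 3.
A valid 3-coloring: color 1: [0, 10, 16, 18, 19]; color 2: [3, 5, 11, 13, 20]; color 3: [21].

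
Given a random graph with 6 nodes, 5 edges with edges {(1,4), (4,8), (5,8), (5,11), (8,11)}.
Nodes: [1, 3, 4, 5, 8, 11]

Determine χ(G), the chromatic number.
χ(G) = 3

Clique number ω(G) = 3 (lower bound: χ ≥ ω).
The clique on [5, 8, 11] has size 3, forcing χ ≥ 3, and the coloring below uses 3 colors, so χ(G) = 3.
A valid 3-coloring: color 1: [1, 3, 8]; color 2: [4, 11]; color 3: [5].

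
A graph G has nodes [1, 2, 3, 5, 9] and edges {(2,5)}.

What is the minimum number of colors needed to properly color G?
χ(G) = 2

Clique number ω(G) = 2 (lower bound: χ ≥ ω).
The graph is bipartite (no odd cycle), so 2 colors suffice: χ(G) = 2.
A valid 2-coloring: color 1: [1, 2, 3, 9]; color 2: [5].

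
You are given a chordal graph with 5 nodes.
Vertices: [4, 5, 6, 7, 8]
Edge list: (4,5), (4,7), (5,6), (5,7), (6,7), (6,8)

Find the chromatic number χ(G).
χ(G) = 3

Clique number ω(G) = 3 (lower bound: χ ≥ ω).
The clique on [4, 5, 7] has size 3, forcing χ ≥ 3, and the coloring below uses 3 colors, so χ(G) = 3.
A valid 3-coloring: color 1: [4, 6]; color 2: [5, 8]; color 3: [7].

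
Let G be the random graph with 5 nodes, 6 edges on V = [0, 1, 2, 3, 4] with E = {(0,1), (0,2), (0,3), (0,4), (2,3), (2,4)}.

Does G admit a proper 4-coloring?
Yes, G is 4-colorable

A valid 4-coloring: color 1: [0]; color 2: [1, 2]; color 3: [3, 4].
(χ(G) = 3 ≤ 4.)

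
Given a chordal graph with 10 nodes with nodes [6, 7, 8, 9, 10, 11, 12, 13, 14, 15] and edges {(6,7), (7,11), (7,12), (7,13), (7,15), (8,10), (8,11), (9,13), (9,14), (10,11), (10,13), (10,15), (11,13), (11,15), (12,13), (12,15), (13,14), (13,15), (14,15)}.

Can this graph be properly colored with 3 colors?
No, G is not 3-colorable

The clique on vertices [10, 11, 13, 15] has size 4 > 3, so it alone needs 4 colors.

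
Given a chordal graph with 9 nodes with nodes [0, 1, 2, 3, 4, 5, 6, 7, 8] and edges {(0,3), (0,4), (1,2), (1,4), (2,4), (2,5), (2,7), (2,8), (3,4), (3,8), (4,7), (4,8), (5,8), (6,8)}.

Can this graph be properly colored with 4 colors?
Yes, G is 4-colorable

A valid 4-coloring: color 1: [4, 5, 6]; color 2: [0, 1, 7, 8]; color 3: [2, 3].
(χ(G) = 3 ≤ 4.)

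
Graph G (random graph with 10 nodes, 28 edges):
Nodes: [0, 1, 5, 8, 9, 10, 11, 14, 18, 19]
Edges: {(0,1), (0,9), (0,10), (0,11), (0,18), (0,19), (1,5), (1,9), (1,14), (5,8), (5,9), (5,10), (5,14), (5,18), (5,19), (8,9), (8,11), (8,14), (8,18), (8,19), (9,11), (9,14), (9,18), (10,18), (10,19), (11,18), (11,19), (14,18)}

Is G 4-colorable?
No, G is not 4-colorable

The clique on vertices [5, 8, 9, 14, 18] has size 5 > 4, so it alone needs 5 colors.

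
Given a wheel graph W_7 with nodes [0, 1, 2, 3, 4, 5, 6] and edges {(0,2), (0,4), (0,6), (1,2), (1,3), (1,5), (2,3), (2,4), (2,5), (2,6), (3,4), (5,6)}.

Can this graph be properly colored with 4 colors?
A valid 4-coloring: color 1: [2]; color 2: [1, 4, 6]; color 3: [0, 3, 5].
(χ(G) = 3 ≤ 4.)

Yes, G is 4-colorable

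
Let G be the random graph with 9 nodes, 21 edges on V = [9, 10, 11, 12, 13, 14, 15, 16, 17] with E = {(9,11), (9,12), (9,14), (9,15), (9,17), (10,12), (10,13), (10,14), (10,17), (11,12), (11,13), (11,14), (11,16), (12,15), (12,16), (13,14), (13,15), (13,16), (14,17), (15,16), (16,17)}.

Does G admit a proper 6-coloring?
A valid 6-coloring: color 1: [14, 16]; color 2: [10, 11, 15]; color 3: [9, 13]; color 4: [12, 17].
(χ(G) = 4 ≤ 6.)

Yes, G is 6-colorable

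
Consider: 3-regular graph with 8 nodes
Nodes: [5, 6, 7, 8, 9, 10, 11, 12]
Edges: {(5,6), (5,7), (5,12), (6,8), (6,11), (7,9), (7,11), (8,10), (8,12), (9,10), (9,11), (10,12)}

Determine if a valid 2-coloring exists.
The clique on vertices [8, 10, 12] has size 3 > 2, so it alone needs 3 colors.

No, G is not 2-colorable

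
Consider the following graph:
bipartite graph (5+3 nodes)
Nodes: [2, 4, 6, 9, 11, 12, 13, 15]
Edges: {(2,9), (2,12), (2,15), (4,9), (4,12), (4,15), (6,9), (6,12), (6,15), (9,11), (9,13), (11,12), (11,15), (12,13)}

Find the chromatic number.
Clique number ω(G) = 2 (lower bound: χ ≥ ω).
The graph is bipartite (no odd cycle), so 2 colors suffice: χ(G) = 2.
A valid 2-coloring: color 1: [9, 12, 15]; color 2: [2, 4, 6, 11, 13].

χ(G) = 2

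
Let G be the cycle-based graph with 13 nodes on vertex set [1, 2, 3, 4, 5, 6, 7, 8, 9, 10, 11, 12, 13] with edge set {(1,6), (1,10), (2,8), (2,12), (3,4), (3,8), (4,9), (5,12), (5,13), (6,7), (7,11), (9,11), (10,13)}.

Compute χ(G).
χ(G) = 3

Clique number ω(G) = 2 (lower bound: χ ≥ ω).
Odd cycle [12, 2, 8, 3, 4, 9, 11, 7, 6, 1, 10, 13, 5] needs 3 colors (χ ≥ 3).
The coloring below uses 3 colors, so χ(G) = 3.
A valid 3-coloring: color 1: [4, 6, 8, 11, 12, 13]; color 2: [1, 2, 3, 5, 7, 9]; color 3: [10].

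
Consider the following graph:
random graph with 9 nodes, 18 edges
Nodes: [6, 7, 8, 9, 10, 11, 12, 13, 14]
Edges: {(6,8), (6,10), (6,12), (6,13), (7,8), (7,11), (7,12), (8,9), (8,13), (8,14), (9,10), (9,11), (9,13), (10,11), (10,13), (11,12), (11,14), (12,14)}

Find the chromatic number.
Clique number ω(G) = 3 (lower bound: χ ≥ ω).
The clique on [8, 9, 13] has size 3, forcing χ ≥ 3, and the coloring below uses 3 colors, so χ(G) = 3.
A valid 3-coloring: color 1: [11, 13]; color 2: [8, 10, 12]; color 3: [6, 7, 9, 14].

χ(G) = 3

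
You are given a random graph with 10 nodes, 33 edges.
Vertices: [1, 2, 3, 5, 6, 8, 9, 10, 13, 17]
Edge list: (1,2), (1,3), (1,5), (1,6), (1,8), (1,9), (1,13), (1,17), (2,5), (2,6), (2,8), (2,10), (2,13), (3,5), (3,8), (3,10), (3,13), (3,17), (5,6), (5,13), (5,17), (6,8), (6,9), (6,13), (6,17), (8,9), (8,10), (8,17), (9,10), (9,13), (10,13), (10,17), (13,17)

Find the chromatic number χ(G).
χ(G) = 5

Clique number ω(G) = 5 (lower bound: χ ≥ ω).
The clique on [1, 3, 5, 13, 17] has size 5, forcing χ ≥ 5, and the coloring below uses 5 colors, so χ(G) = 5.
A valid 5-coloring: color 1: [8, 13]; color 2: [1, 10]; color 3: [3, 6]; color 4: [2, 9, 17]; color 5: [5].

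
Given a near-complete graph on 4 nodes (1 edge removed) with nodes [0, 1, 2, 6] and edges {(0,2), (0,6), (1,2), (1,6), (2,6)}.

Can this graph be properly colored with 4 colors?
Yes, G is 4-colorable

A valid 4-coloring: color 1: [6]; color 2: [2]; color 3: [0, 1].
(χ(G) = 3 ≤ 4.)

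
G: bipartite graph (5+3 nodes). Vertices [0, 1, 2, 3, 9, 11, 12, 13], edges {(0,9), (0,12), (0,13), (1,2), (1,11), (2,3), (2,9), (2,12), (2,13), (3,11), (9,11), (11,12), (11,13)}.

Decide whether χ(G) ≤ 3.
A valid 3-coloring: color 1: [0, 2, 11]; color 2: [1, 3, 9, 12, 13].
(χ(G) = 2 ≤ 3.)

Yes, G is 3-colorable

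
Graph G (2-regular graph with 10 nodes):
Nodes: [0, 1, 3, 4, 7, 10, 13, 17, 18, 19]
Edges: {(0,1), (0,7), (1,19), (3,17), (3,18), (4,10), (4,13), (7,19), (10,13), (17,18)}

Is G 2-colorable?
The clique on vertices [3, 17, 18] has size 3 > 2, so it alone needs 3 colors.

No, G is not 2-colorable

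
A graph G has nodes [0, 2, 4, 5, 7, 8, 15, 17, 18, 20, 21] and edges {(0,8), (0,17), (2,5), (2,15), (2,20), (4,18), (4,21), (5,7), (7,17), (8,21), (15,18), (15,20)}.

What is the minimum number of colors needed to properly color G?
χ(G) = 3

Clique number ω(G) = 3 (lower bound: χ ≥ ω).
The clique on [2, 15, 20] has size 3, forcing χ ≥ 3, and the coloring below uses 3 colors, so χ(G) = 3.
A valid 3-coloring: color 1: [4, 5, 8, 15, 17]; color 2: [0, 2, 7, 18, 21]; color 3: [20].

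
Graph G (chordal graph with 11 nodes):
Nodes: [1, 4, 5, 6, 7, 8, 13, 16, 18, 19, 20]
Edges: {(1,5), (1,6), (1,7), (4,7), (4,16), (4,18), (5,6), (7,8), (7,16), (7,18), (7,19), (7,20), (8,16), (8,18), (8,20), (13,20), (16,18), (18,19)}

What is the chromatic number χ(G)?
χ(G) = 4

Clique number ω(G) = 4 (lower bound: χ ≥ ω).
The clique on [7, 8, 16, 18] has size 4, forcing χ ≥ 4, and the coloring below uses 4 colors, so χ(G) = 4.
A valid 4-coloring: color 1: [5, 7, 13]; color 2: [1, 18, 20]; color 3: [4, 6, 8, 19]; color 4: [16].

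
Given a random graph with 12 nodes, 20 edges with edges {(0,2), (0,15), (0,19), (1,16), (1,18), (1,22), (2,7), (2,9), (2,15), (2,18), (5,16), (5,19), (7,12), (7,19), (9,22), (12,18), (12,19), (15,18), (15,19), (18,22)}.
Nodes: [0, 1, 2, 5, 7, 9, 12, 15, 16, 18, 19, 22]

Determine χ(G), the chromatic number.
χ(G) = 3

Clique number ω(G) = 3 (lower bound: χ ≥ ω).
The clique on [1, 18, 22] has size 3, forcing χ ≥ 3, and the coloring below uses 3 colors, so χ(G) = 3.
A valid 3-coloring: color 1: [2, 16, 19, 22]; color 2: [0, 5, 7, 9, 18]; color 3: [1, 12, 15].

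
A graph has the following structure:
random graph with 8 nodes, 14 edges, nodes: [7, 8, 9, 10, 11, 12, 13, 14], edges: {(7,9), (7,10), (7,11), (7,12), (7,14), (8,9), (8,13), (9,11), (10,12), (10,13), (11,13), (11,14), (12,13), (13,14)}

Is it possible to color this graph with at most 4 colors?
A valid 4-coloring: color 1: [7, 13]; color 2: [8, 10, 11]; color 3: [9, 12, 14].
(χ(G) = 3 ≤ 4.)

Yes, G is 4-colorable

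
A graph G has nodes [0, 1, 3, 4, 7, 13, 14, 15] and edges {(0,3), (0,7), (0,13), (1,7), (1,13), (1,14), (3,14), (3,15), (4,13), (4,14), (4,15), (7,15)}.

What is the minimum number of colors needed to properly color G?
Clique number ω(G) = 2 (lower bound: χ ≥ ω).
Odd cycle [15, 7, 0, 13, 4] needs 3 colors (χ ≥ 3).
The coloring below uses 3 colors, so χ(G) = 3.
A valid 3-coloring: color 1: [7, 13, 14]; color 2: [1, 3, 4]; color 3: [0, 15].

χ(G) = 3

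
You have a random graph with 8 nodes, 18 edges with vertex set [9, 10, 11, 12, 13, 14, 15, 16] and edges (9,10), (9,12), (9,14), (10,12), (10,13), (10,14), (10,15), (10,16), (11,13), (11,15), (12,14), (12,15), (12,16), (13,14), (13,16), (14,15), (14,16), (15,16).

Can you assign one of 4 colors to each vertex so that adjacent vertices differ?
No, G is not 4-colorable

The clique on vertices [10, 12, 14, 15, 16] has size 5 > 4, so it alone needs 5 colors.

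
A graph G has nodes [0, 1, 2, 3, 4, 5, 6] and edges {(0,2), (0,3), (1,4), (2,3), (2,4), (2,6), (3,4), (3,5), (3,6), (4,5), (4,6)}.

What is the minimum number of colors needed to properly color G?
Clique number ω(G) = 4 (lower bound: χ ≥ ω).
The clique on [2, 3, 4, 6] has size 4, forcing χ ≥ 4, and the coloring below uses 4 colors, so χ(G) = 4.
A valid 4-coloring: color 1: [0, 4]; color 2: [1, 3]; color 3: [2, 5]; color 4: [6].

χ(G) = 4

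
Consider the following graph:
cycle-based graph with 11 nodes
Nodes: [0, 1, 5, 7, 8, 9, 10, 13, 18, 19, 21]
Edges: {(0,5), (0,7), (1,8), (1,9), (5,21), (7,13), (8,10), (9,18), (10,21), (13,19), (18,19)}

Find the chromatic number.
Clique number ω(G) = 2 (lower bound: χ ≥ ω).
Odd cycle [5, 0, 7, 13, 19, 18, 9, 1, 8, 10, 21] needs 3 colors (χ ≥ 3).
The coloring below uses 3 colors, so χ(G) = 3.
A valid 3-coloring: color 1: [5, 7, 9, 10, 19]; color 2: [0, 1, 13, 18, 21]; color 3: [8].

χ(G) = 3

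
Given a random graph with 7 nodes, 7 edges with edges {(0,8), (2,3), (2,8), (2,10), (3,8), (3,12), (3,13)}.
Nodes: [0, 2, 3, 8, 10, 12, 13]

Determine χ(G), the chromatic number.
Clique number ω(G) = 3 (lower bound: χ ≥ ω).
The clique on [2, 3, 8] has size 3, forcing χ ≥ 3, and the coloring below uses 3 colors, so χ(G) = 3.
A valid 3-coloring: color 1: [0, 3, 10]; color 2: [2, 12, 13]; color 3: [8].

χ(G) = 3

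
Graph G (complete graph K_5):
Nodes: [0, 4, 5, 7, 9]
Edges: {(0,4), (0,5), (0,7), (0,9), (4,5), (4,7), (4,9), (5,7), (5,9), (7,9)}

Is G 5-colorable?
Yes, G is 5-colorable

A valid 5-coloring: color 1: [5]; color 2: [9]; color 3: [0]; color 4: [7]; color 5: [4].
(χ(G) = 5 ≤ 5.)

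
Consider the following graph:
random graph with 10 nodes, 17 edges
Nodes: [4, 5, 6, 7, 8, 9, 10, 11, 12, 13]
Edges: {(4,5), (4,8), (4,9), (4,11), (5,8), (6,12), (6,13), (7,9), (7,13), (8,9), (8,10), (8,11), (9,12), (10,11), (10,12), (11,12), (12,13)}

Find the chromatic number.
χ(G) = 3

Clique number ω(G) = 3 (lower bound: χ ≥ ω).
The clique on [6, 12, 13] has size 3, forcing χ ≥ 3, and the coloring below uses 3 colors, so χ(G) = 3.
A valid 3-coloring: color 1: [7, 8, 12]; color 2: [5, 9, 11, 13]; color 3: [4, 6, 10].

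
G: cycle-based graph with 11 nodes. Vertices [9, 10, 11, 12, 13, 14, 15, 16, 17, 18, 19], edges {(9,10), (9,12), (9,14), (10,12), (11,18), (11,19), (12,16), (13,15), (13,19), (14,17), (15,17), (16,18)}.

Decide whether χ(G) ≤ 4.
Yes, G is 4-colorable

A valid 4-coloring: color 1: [12, 14, 15, 18, 19]; color 2: [9, 11, 13, 16, 17]; color 3: [10].
(χ(G) = 3 ≤ 4.)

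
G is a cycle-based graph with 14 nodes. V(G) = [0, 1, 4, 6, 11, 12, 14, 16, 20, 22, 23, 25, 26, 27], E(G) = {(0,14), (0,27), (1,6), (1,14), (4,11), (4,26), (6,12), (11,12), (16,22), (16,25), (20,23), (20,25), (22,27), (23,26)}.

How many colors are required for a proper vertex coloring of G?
Clique number ω(G) = 2 (lower bound: χ ≥ ω).
The graph is bipartite (no odd cycle), so 2 colors suffice: χ(G) = 2.
A valid 2-coloring: color 1: [0, 1, 4, 12, 22, 23, 25]; color 2: [6, 11, 14, 16, 20, 26, 27].

χ(G) = 2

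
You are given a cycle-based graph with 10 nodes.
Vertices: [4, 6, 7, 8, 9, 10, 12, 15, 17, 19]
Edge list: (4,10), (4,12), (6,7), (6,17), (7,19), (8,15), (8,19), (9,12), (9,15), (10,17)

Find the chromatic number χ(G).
χ(G) = 2

Clique number ω(G) = 2 (lower bound: χ ≥ ω).
The graph is bipartite (no odd cycle), so 2 colors suffice: χ(G) = 2.
A valid 2-coloring: color 1: [6, 10, 12, 15, 19]; color 2: [4, 7, 8, 9, 17].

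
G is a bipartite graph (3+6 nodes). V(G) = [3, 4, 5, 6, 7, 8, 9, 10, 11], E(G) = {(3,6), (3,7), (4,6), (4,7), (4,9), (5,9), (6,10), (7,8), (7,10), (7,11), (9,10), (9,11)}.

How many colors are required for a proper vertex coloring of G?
Clique number ω(G) = 2 (lower bound: χ ≥ ω).
The graph is bipartite (no odd cycle), so 2 colors suffice: χ(G) = 2.
A valid 2-coloring: color 1: [6, 7, 9]; color 2: [3, 4, 5, 8, 10, 11].

χ(G) = 2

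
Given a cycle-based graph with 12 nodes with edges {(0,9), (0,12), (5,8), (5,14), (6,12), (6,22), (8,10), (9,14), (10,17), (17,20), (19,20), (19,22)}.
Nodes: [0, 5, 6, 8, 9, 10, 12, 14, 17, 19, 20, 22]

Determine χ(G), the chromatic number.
Clique number ω(G) = 2 (lower bound: χ ≥ ω).
The graph is bipartite (no odd cycle), so 2 colors suffice: χ(G) = 2.
A valid 2-coloring: color 1: [5, 9, 10, 12, 20, 22]; color 2: [0, 6, 8, 14, 17, 19].

χ(G) = 2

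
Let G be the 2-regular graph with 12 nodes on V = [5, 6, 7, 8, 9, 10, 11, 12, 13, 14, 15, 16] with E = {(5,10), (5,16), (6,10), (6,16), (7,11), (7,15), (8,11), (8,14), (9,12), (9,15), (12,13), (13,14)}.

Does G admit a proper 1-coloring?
Edge (5,16) forces its endpoints to differ, so 1 color is not enough.

No, G is not 1-colorable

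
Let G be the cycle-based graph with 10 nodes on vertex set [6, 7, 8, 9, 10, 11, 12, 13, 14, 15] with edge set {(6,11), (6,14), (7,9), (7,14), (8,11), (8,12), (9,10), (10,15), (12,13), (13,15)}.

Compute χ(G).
χ(G) = 2

Clique number ω(G) = 2 (lower bound: χ ≥ ω).
The graph is bipartite (no odd cycle), so 2 colors suffice: χ(G) = 2.
A valid 2-coloring: color 1: [6, 7, 8, 10, 13]; color 2: [9, 11, 12, 14, 15].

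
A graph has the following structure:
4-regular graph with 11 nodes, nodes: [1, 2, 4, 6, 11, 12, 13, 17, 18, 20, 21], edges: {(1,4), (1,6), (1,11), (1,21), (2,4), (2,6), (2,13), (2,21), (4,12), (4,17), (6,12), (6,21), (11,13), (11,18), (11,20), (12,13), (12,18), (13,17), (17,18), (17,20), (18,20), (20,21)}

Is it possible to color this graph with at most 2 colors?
The clique on vertices [1, 6, 21] has size 3 > 2, so it alone needs 3 colors.

No, G is not 2-colorable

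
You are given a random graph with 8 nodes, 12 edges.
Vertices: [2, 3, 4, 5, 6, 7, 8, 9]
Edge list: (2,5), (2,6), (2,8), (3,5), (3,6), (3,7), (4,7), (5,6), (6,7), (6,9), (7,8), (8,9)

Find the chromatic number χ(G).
χ(G) = 3

Clique number ω(G) = 3 (lower bound: χ ≥ ω).
The clique on [2, 5, 6] has size 3, forcing χ ≥ 3, and the coloring below uses 3 colors, so χ(G) = 3.
A valid 3-coloring: color 1: [4, 6, 8]; color 2: [5, 7, 9]; color 3: [2, 3].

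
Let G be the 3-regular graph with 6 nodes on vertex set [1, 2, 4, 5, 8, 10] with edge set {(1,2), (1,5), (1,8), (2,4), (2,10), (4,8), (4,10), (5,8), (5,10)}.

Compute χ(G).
Clique number ω(G) = 3 (lower bound: χ ≥ ω).
The clique on [1, 5, 8] has size 3, forcing χ ≥ 3, and the coloring below uses 3 colors, so χ(G) = 3.
A valid 3-coloring: color 1: [1, 4]; color 2: [8, 10]; color 3: [2, 5].

χ(G) = 3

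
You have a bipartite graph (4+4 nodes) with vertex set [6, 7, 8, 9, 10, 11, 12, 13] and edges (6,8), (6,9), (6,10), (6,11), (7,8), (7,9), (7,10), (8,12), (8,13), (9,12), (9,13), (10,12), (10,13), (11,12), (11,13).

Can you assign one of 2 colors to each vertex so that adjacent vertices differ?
Yes, G is 2-colorable

A valid 2-coloring: color 1: [8, 9, 10, 11]; color 2: [6, 7, 12, 13].
(χ(G) = 2 ≤ 2.)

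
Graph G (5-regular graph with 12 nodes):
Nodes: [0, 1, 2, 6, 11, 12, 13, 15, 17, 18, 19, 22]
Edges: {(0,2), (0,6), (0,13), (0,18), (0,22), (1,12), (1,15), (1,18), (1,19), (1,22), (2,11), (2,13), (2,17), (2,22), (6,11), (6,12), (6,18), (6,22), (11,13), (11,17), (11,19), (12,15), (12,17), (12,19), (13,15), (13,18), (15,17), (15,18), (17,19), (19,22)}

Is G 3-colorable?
No, G is not 3-colorable

Odd cycle [6, 18, 13, 2, 22] needs 3 colors (χ ≥ 3).
Vertex 0 is adjacent to every vertex of [2, 6, 13, 18, 22], which already need 3 colors among themselves, so 0 needs a new color (χ ≥ 4).
Hence χ(G) ≥ 4 > 3, so no proper 3-coloring exists.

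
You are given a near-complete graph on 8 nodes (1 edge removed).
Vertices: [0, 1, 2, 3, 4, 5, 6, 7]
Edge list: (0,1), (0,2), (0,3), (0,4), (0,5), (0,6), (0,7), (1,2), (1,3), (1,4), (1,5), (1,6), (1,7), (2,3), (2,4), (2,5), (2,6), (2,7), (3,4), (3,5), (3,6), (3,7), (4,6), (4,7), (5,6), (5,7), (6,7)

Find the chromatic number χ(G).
χ(G) = 7

Clique number ω(G) = 7 (lower bound: χ ≥ ω).
The clique on [0, 1, 2, 3, 4, 6, 7] has size 7, forcing χ ≥ 7, and the coloring below uses 7 colors, so χ(G) = 7.
A valid 7-coloring: color 1: [6]; color 2: [0]; color 3: [2]; color 4: [1]; color 5: [7]; color 6: [3]; color 7: [4, 5].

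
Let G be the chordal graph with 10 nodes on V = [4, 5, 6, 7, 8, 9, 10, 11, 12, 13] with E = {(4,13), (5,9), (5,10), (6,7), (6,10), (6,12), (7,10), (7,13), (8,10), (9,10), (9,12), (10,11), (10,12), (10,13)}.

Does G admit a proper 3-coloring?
Yes, G is 3-colorable

A valid 3-coloring: color 1: [4, 10]; color 2: [6, 8, 9, 11, 13]; color 3: [5, 7, 12].
(χ(G) = 3 ≤ 3.)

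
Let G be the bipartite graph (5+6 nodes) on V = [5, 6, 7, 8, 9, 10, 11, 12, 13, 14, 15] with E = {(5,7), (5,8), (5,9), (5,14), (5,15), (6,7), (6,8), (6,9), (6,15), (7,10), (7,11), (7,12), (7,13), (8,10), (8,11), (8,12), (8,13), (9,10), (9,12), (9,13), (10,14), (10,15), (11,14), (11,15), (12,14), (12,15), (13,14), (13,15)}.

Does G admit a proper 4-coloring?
Yes, G is 4-colorable

A valid 4-coloring: color 1: [7, 8, 9, 14, 15]; color 2: [5, 6, 10, 11, 12, 13].
(χ(G) = 2 ≤ 4.)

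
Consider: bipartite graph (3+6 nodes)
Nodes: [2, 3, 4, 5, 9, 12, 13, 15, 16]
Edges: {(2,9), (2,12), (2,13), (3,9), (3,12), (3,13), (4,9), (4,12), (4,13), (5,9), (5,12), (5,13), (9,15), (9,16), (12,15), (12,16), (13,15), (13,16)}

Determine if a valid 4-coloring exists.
A valid 4-coloring: color 1: [9, 12, 13]; color 2: [2, 3, 4, 5, 15, 16].
(χ(G) = 2 ≤ 4.)

Yes, G is 4-colorable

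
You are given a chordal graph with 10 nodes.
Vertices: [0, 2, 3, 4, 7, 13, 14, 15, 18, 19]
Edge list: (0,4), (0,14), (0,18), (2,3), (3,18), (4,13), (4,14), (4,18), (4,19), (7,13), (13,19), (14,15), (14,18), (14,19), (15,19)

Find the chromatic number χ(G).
χ(G) = 4

Clique number ω(G) = 4 (lower bound: χ ≥ ω).
The clique on [0, 4, 14, 18] has size 4, forcing χ ≥ 4, and the coloring below uses 4 colors, so χ(G) = 4.
A valid 4-coloring: color 1: [3, 13, 14]; color 2: [2, 4, 7, 15]; color 3: [18, 19]; color 4: [0].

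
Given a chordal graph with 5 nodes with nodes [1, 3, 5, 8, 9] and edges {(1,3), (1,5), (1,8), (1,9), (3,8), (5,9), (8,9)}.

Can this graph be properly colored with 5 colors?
A valid 5-coloring: color 1: [1]; color 2: [5, 8]; color 3: [3, 9].
(χ(G) = 3 ≤ 5.)

Yes, G is 5-colorable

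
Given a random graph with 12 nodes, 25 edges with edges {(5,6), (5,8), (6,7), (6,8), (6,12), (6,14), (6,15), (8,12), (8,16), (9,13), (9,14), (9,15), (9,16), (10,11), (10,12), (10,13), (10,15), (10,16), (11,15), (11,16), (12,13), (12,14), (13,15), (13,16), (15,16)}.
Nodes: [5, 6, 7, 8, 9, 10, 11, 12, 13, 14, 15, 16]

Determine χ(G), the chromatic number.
Clique number ω(G) = 4 (lower bound: χ ≥ ω).
The clique on [9, 13, 15, 16] has size 4, forcing χ ≥ 4, and the coloring below uses 4 colors, so χ(G) = 4.
A valid 4-coloring: color 1: [5, 7, 12, 15]; color 2: [6, 16]; color 3: [8, 9, 10]; color 4: [11, 13, 14].

χ(G) = 4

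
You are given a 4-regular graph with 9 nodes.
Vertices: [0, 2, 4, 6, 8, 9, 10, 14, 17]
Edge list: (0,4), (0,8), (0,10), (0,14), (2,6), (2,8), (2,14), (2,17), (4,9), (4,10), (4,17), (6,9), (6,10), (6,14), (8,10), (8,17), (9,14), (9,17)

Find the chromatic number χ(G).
Clique number ω(G) = 3 (lower bound: χ ≥ ω).
The clique on [0, 8, 10] has size 3, forcing χ ≥ 3, and the coloring below uses 3 colors, so χ(G) = 3.
A valid 3-coloring: color 1: [4, 8, 14]; color 2: [0, 6, 17]; color 3: [2, 9, 10].

χ(G) = 3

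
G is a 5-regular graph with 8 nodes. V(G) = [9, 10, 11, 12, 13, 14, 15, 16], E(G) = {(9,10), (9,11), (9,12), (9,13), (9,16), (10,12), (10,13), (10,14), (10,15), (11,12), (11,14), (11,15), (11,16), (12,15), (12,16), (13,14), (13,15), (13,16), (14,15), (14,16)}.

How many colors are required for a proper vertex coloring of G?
χ(G) = 4

Clique number ω(G) = 4 (lower bound: χ ≥ ω).
The clique on [9, 11, 12, 16] has size 4, forcing χ ≥ 4, and the coloring below uses 4 colors, so χ(G) = 4.
A valid 4-coloring: color 1: [12, 13]; color 2: [10, 11]; color 3: [9, 14]; color 4: [15, 16].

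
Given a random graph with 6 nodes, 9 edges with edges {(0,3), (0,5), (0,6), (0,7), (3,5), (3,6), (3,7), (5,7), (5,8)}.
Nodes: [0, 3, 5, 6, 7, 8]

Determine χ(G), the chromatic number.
χ(G) = 4

Clique number ω(G) = 4 (lower bound: χ ≥ ω).
The clique on [0, 3, 5, 7] has size 4, forcing χ ≥ 4, and the coloring below uses 4 colors, so χ(G) = 4.
A valid 4-coloring: color 1: [3, 8]; color 2: [5, 6]; color 3: [0]; color 4: [7].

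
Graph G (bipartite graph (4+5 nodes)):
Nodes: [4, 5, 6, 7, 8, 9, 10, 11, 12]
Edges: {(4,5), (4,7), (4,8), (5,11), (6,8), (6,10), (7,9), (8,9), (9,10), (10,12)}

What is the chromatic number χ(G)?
χ(G) = 2

Clique number ω(G) = 2 (lower bound: χ ≥ ω).
The graph is bipartite (no odd cycle), so 2 colors suffice: χ(G) = 2.
A valid 2-coloring: color 1: [5, 7, 8, 10]; color 2: [4, 6, 9, 11, 12].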